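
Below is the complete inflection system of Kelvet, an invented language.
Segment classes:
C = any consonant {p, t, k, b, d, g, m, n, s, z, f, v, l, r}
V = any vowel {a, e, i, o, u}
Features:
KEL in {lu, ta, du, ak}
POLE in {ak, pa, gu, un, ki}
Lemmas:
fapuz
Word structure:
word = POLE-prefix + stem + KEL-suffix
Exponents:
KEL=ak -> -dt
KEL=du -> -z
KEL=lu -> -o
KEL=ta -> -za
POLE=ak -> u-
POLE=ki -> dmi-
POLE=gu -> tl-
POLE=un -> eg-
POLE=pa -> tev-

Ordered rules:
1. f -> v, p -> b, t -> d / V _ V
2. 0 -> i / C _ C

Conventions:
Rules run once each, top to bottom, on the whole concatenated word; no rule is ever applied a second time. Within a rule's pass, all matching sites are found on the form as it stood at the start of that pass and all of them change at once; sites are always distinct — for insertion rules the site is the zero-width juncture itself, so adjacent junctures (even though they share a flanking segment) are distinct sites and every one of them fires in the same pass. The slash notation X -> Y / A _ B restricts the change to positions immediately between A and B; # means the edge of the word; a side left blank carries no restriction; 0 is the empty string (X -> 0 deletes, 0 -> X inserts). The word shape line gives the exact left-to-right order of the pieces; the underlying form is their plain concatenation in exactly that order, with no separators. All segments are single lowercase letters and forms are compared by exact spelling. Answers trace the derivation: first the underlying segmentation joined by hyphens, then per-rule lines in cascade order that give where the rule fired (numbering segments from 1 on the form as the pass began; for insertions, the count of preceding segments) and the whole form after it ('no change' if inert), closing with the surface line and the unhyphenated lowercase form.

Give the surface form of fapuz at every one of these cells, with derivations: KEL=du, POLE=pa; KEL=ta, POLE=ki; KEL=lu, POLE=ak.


cell KEL=du, POLE=pa:
underlying: tev-fapuz-z
1. f -> v, p -> b, t -> d / V _ V: fires at position(s) 6: tevfabuzz
2. 0 -> i / C _ C: inserts after position(s) 3, 8: tevifabuziz
surface: tevifabuziz

cell KEL=ta, POLE=ki:
underlying: dmi-fapuz-za
1. f -> v, p -> b, t -> d / V _ V: fires at position(s) 4, 6: dmivabuzza
2. 0 -> i / C _ C: inserts after position(s) 1, 8: dimivabuziza
surface: dimivabuziza

cell KEL=lu, POLE=ak:
underlying: u-fapuz-o
1. f -> v, p -> b, t -> d / V _ V: fires at position(s) 2, 4: uvabuzo
2. 0 -> i / C _ C: no change
surface: uvabuzo


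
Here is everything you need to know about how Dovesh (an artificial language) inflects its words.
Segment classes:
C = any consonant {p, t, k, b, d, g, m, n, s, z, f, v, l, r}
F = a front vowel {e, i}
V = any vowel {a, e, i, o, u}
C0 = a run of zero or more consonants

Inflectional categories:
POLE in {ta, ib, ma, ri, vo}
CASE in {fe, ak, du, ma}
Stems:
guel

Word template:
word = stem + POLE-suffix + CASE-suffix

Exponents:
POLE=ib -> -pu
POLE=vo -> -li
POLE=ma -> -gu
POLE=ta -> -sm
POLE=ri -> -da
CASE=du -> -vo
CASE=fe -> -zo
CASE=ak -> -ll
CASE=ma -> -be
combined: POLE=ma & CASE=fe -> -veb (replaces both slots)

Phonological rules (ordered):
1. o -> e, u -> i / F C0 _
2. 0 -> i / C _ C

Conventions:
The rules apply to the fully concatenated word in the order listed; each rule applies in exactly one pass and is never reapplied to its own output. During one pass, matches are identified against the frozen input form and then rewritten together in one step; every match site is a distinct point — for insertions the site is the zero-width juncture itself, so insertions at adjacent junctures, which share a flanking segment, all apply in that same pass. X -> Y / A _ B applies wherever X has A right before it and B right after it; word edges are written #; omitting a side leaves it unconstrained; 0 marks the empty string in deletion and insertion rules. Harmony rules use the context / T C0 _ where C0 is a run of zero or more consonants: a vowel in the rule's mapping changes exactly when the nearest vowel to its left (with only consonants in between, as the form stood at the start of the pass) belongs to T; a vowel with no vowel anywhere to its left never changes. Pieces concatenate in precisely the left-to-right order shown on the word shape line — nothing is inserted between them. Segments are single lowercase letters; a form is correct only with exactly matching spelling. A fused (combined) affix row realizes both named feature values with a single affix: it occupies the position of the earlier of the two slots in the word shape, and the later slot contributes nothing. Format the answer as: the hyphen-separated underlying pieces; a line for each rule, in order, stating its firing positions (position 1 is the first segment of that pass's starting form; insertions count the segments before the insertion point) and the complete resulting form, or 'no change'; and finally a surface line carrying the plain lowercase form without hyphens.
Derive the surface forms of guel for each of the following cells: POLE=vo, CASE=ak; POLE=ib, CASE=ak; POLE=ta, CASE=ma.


cell POLE=vo, CASE=ak:
underlying: guel-li-ll
1. o -> e, u -> i / F C0 _: no change
2. 0 -> i / C _ C: inserts after position(s) 4, 7: guelililil
surface: guelililil

cell POLE=ib, CASE=ak:
underlying: guel-pu-ll
1. o -> e, u -> i / F C0 _: fires at position(s) 6: guelpill
2. 0 -> i / C _ C: inserts after position(s) 4, 7: guelipilil
surface: guelipilil

cell POLE=ta, CASE=ma:
underlying: guel-sm-be
1. o -> e, u -> i / F C0 _: no change
2. 0 -> i / C _ C: inserts after position(s) 4, 5, 6: guelisimibe
surface: guelisimibe


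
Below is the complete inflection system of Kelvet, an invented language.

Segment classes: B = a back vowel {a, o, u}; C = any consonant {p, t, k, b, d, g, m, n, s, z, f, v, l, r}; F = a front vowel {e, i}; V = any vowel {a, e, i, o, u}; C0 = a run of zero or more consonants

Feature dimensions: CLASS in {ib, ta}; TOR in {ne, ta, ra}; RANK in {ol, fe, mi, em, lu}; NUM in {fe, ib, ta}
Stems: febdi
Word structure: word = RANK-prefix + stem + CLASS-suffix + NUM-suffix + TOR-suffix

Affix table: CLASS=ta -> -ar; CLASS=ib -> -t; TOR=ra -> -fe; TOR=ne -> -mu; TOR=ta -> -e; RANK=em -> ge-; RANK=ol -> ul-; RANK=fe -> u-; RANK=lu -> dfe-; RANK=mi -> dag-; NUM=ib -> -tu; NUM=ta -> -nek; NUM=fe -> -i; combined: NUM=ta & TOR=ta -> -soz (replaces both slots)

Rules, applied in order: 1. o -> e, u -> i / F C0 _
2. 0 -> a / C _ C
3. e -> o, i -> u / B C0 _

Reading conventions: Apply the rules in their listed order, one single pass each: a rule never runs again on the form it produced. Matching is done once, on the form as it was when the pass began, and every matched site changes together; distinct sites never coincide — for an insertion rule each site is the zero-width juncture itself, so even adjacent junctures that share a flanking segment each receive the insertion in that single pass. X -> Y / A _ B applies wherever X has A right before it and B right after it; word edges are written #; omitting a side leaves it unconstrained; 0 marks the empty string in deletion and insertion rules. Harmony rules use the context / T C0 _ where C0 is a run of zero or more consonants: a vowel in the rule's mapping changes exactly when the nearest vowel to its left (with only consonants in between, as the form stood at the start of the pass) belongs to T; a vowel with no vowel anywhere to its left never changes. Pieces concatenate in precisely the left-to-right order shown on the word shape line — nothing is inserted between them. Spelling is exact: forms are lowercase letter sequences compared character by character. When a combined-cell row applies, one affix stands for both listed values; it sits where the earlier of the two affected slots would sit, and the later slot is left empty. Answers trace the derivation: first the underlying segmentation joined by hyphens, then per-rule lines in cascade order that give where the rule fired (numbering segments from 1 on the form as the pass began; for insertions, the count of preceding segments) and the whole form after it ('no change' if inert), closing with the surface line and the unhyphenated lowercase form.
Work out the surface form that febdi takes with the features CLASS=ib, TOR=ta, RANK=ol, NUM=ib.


underlying: ul-febdi-t-tu-e
1. o -> e, u -> i / F C0 _: fires at position(s) 10: ulfebdittie
2. 0 -> a / C _ C: inserts after position(s) 2, 5, 8: ulafebaditatie
3. e -> o, i -> u / B C0 _: fires at position(s) 5, 9, 13: ulafobadutatue
surface: ulafobadutatue


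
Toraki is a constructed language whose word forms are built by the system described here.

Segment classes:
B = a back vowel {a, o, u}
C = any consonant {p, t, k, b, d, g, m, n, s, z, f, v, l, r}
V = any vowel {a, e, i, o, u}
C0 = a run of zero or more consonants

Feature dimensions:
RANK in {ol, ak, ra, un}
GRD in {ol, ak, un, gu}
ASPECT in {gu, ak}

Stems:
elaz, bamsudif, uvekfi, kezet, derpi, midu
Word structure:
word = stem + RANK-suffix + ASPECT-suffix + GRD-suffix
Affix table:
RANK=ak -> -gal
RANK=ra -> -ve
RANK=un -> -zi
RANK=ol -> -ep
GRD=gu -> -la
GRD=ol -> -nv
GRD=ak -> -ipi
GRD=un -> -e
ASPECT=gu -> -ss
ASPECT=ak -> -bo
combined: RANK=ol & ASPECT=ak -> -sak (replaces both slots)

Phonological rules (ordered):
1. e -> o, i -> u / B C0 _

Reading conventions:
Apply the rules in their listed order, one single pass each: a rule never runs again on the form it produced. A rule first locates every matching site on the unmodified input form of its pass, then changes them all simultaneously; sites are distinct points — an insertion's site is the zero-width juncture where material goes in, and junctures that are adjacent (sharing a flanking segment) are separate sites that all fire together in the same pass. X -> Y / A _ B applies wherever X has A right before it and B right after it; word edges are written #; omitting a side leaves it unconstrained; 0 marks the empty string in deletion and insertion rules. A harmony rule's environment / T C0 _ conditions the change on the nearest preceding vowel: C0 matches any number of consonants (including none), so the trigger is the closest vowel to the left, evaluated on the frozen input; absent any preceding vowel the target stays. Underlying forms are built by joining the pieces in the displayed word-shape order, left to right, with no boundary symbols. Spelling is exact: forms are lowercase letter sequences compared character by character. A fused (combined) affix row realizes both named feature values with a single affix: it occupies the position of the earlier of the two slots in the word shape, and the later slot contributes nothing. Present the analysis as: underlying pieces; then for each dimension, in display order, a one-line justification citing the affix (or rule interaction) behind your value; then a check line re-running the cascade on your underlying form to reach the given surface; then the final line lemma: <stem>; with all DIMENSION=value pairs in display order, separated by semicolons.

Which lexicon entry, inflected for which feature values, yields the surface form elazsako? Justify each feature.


underlying: elaz-sak-e
RANK=ol - signalled by the combined affix row
GRD=un - signalled by the affix -e
ASPECT=ak - signalled by the combined affix row
check: elazsake -> elazsako
lemma: elaz; RANK=ol; GRD=un; ASPECT=ak


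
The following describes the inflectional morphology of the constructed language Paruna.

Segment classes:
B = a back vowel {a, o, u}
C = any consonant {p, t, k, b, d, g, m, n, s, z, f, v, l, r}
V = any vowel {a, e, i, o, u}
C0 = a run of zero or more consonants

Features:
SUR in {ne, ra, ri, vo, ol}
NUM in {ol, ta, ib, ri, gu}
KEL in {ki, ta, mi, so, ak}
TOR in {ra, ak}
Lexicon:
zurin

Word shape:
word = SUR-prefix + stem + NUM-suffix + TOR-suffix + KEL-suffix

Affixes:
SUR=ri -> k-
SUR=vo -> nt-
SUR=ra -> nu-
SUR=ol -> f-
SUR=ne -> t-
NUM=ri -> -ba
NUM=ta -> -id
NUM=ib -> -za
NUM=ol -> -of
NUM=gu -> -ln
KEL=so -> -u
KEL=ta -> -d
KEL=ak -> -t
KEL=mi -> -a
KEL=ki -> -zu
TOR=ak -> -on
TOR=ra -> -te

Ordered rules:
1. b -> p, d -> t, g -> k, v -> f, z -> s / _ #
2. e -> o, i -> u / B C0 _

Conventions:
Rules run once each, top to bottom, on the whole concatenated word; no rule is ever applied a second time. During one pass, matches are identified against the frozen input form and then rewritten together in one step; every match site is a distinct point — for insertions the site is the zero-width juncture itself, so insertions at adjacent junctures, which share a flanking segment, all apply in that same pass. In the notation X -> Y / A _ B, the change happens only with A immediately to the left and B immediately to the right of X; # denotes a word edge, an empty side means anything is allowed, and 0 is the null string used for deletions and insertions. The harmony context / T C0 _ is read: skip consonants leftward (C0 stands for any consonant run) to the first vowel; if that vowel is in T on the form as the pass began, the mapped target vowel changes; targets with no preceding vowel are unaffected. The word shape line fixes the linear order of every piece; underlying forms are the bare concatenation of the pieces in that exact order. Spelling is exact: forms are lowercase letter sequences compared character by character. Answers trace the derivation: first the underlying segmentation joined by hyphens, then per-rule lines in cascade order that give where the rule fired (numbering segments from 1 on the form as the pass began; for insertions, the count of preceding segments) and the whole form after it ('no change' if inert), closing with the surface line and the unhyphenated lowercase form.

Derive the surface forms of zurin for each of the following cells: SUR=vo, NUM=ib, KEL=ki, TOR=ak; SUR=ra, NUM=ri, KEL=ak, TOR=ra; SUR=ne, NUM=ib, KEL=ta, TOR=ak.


cell SUR=vo, NUM=ib, KEL=ki, TOR=ak:
underlying: nt-zurin-za-on-zu
1. b -> p, d -> t, g -> k, v -> f, z -> s / _ #: no change
2. e -> o, i -> u / B C0 _: fires at position(s) 6: ntzurunzaonzu
surface: ntzurunzaonzu

cell SUR=ra, NUM=ri, KEL=ak, TOR=ra:
underlying: nu-zurin-ba-te-t
1. b -> p, d -> t, g -> k, v -> f, z -> s / _ #: no change
2. e -> o, i -> u / B C0 _: fires at position(s) 6, 11: nuzurunbatot
surface: nuzurunbatot

cell SUR=ne, NUM=ib, KEL=ta, TOR=ak:
underlying: t-zurin-za-on-d
1. b -> p, d -> t, g -> k, v -> f, z -> s / _ #: fires at position(s) 11: tzurinzaont
2. e -> o, i -> u / B C0 _: fires at position(s) 5: tzurunzaont
surface: tzurunzaont


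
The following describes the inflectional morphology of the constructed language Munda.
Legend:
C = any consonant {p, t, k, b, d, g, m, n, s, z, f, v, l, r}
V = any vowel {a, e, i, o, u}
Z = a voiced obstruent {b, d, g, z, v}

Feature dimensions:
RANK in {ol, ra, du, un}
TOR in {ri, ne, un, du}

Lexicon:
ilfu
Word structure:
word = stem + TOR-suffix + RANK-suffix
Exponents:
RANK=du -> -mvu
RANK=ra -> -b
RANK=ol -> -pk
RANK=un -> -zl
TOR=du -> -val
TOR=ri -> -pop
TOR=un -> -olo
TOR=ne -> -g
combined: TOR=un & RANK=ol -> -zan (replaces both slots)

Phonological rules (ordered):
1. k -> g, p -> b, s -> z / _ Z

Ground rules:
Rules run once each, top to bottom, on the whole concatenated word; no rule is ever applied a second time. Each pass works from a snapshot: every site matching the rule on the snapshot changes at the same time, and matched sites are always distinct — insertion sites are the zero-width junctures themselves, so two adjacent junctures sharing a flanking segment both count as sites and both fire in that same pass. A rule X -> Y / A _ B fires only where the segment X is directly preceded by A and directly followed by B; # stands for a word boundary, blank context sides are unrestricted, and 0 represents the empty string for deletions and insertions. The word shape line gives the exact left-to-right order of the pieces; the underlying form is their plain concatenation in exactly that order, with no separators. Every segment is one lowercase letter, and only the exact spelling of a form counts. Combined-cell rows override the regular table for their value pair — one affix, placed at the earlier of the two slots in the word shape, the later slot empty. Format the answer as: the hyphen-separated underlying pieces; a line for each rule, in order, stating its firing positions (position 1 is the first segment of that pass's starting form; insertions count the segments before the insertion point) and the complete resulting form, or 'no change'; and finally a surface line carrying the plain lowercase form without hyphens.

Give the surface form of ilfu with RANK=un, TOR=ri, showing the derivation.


underlying: ilfu-pop-zl
1. k -> g, p -> b, s -> z / _ Z: fires at position(s) 7: ilfupobzl
surface: ilfupobzl


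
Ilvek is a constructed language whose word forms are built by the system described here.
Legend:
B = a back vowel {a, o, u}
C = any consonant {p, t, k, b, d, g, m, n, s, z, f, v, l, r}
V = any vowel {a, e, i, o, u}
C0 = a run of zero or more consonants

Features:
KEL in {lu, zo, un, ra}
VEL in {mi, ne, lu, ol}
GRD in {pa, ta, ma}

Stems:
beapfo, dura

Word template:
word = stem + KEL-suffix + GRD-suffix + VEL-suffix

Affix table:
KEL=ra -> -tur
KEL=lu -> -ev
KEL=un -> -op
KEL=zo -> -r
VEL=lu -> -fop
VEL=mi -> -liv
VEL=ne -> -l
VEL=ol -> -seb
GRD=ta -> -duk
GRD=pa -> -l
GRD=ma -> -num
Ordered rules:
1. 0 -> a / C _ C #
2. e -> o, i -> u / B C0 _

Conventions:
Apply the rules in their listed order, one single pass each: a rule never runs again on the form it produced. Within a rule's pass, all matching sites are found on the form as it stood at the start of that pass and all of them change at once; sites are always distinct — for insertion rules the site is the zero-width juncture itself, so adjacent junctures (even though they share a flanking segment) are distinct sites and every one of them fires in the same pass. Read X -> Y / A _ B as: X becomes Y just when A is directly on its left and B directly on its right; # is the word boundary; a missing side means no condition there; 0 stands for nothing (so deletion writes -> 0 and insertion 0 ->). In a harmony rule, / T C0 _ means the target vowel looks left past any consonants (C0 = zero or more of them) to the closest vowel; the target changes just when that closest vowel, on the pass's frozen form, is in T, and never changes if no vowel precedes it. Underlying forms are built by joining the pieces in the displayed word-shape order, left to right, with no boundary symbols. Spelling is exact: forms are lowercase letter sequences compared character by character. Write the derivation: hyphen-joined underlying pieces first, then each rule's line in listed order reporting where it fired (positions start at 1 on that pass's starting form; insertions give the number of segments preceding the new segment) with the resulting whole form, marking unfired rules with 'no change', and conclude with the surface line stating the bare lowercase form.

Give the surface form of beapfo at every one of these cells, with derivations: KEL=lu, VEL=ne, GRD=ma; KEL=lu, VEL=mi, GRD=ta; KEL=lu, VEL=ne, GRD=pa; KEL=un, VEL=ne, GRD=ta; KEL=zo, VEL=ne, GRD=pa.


cell KEL=lu, VEL=ne, GRD=ma:
underlying: beapfo-ev-num-l
1. 0 -> a / C _ C #: inserts after position(s) 11: beapfoevnumal
2. e -> o, i -> u / B C0 _: fires at position(s) 7: beapfoovnumal
surface: beapfoovnumal

cell KEL=lu, VEL=mi, GRD=ta:
underlying: beapfo-ev-duk-liv
1. 0 -> a / C _ C #: no change
2. e -> o, i -> u / B C0 _: fires at position(s) 7, 13: beapfoovdukluv
surface: beapfoovdukluv

cell KEL=lu, VEL=ne, GRD=pa:
underlying: beapfo-ev-l-l
1. 0 -> a / C _ C #: inserts after position(s) 9: beapfoevlal
2. e -> o, i -> u / B C0 _: fires at position(s) 7: beapfoovlal
surface: beapfoovlal

cell KEL=un, VEL=ne, GRD=ta:
underlying: beapfo-op-duk-l
1. 0 -> a / C _ C #: inserts after position(s) 11: beapfoopdukal
2. e -> o, i -> u / B C0 _: no change
surface: beapfoopdukal

cell KEL=zo, VEL=ne, GRD=pa:
underlying: beapfo-r-l-l
1. 0 -> a / C _ C #: inserts after position(s) 8: beapforlal
2. e -> o, i -> u / B C0 _: no change
surface: beapforlal


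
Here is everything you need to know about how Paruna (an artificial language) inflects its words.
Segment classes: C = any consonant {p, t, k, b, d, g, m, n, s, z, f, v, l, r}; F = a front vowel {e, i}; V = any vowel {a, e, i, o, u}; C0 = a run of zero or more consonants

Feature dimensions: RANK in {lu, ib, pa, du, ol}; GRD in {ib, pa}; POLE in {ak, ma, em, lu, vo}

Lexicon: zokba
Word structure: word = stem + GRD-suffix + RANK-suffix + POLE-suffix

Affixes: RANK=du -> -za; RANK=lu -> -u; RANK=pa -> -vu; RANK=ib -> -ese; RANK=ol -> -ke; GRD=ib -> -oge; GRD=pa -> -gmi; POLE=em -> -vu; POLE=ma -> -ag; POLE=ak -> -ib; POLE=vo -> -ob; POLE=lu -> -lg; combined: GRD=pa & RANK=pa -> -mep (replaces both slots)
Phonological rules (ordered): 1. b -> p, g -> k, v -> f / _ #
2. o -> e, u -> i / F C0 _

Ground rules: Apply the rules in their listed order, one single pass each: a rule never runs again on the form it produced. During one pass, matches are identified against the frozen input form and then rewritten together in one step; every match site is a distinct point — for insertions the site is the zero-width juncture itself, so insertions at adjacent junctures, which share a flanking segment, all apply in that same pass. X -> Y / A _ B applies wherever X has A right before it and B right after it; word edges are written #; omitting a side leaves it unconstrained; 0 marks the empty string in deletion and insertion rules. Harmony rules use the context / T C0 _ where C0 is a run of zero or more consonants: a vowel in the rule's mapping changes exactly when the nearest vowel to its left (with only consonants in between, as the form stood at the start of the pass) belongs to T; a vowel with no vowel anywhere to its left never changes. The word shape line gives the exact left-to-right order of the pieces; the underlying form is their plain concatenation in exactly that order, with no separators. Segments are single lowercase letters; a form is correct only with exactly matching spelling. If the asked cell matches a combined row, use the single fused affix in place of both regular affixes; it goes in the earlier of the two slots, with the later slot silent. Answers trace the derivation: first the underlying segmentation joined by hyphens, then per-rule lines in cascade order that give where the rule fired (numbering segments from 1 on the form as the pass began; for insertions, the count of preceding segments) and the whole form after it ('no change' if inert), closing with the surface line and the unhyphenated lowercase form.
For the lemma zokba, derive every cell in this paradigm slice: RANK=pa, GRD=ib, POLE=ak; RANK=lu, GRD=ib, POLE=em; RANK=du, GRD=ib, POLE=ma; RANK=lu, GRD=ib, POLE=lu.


cell RANK=pa, GRD=ib, POLE=ak:
underlying: zokba-oge-vu-ib
1. b -> p, g -> k, v -> f / _ #: fires at position(s) 12: zokbaogevuip
2. o -> e, u -> i / F C0 _: fires at position(s) 10: zokbaogeviip
surface: zokbaogeviip

cell RANK=lu, GRD=ib, POLE=em:
underlying: zokba-oge-u-vu
1. b -> p, g -> k, v -> f / _ #: no change
2. o -> e, u -> i / F C0 _: fires at position(s) 9: zokbaogeivu
surface: zokbaogeivu

cell RANK=du, GRD=ib, POLE=ma:
underlying: zokba-oge-za-ag
1. b -> p, g -> k, v -> f / _ #: fires at position(s) 12: zokbaogezaak
2. o -> e, u -> i / F C0 _: no change
surface: zokbaogezaak

cell RANK=lu, GRD=ib, POLE=lu:
underlying: zokba-oge-u-lg
1. b -> p, g -> k, v -> f / _ #: fires at position(s) 11: zokbaogeulk
2. o -> e, u -> i / F C0 _: fires at position(s) 9: zokbaogeilk
surface: zokbaogeilk


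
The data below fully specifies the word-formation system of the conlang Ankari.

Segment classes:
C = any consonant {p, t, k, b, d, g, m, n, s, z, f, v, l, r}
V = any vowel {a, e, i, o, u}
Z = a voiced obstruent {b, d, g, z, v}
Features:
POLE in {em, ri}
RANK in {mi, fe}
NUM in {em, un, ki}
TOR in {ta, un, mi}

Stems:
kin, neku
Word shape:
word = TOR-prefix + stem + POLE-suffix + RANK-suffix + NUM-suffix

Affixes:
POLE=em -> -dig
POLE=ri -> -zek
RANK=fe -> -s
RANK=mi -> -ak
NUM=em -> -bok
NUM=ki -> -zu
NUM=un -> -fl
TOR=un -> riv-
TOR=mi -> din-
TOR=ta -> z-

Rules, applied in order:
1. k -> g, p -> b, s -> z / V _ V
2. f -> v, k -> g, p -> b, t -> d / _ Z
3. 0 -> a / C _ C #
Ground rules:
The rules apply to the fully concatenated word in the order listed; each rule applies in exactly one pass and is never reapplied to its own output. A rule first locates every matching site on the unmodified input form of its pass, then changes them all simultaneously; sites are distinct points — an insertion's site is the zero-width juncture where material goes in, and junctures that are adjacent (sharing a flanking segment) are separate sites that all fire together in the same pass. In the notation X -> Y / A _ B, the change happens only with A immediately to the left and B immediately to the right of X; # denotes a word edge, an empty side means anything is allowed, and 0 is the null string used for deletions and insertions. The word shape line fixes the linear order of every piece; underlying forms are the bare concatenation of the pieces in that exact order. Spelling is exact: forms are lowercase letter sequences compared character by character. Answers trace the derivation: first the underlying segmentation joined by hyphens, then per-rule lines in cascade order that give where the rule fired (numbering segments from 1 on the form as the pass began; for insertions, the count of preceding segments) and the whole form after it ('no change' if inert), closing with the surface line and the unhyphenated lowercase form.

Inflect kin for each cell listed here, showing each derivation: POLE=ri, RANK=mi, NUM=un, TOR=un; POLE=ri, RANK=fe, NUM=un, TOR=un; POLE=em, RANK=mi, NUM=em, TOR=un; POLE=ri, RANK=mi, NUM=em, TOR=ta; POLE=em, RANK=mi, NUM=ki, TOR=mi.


cell POLE=ri, RANK=mi, NUM=un, TOR=un:
underlying: riv-kin-zek-ak-fl
1. k -> g, p -> b, s -> z / V _ V: fires at position(s) 9: rivkinzegakfl
2. f -> v, k -> g, p -> b, t -> d / _ Z: no change
3. 0 -> a / C _ C #: inserts after position(s) 12: rivkinzegakfal
surface: rivkinzegakfal

cell POLE=ri, RANK=fe, NUM=un, TOR=un:
underlying: riv-kin-zek-s-fl
1. k -> g, p -> b, s -> z / V _ V: no change
2. f -> v, k -> g, p -> b, t -> d / _ Z: no change
3. 0 -> a / C _ C #: inserts after position(s) 11: rivkinzeksfal
surface: rivkinzeksfal

cell POLE=em, RANK=mi, NUM=em, TOR=un:
underlying: riv-kin-dig-ak-bok
1. k -> g, p -> b, s -> z / V _ V: no change
2. f -> v, k -> g, p -> b, t -> d / _ Z: fires at position(s) 11: rivkindigagbok
3. 0 -> a / C _ C #: no change
surface: rivkindigagbok

cell POLE=ri, RANK=mi, NUM=em, TOR=ta:
underlying: z-kin-zek-ak-bok
1. k -> g, p -> b, s -> z / V _ V: fires at position(s) 7: zkinzegakbok
2. f -> v, k -> g, p -> b, t -> d / _ Z: fires at position(s) 9: zkinzegagbok
3. 0 -> a / C _ C #: no change
surface: zkinzegagbok

cell POLE=em, RANK=mi, NUM=ki, TOR=mi:
underlying: din-kin-dig-ak-zu
1. k -> g, p -> b, s -> z / V _ V: no change
2. f -> v, k -> g, p -> b, t -> d / _ Z: fires at position(s) 11: dinkindigagzu
3. 0 -> a / C _ C #: no change
surface: dinkindigagzu


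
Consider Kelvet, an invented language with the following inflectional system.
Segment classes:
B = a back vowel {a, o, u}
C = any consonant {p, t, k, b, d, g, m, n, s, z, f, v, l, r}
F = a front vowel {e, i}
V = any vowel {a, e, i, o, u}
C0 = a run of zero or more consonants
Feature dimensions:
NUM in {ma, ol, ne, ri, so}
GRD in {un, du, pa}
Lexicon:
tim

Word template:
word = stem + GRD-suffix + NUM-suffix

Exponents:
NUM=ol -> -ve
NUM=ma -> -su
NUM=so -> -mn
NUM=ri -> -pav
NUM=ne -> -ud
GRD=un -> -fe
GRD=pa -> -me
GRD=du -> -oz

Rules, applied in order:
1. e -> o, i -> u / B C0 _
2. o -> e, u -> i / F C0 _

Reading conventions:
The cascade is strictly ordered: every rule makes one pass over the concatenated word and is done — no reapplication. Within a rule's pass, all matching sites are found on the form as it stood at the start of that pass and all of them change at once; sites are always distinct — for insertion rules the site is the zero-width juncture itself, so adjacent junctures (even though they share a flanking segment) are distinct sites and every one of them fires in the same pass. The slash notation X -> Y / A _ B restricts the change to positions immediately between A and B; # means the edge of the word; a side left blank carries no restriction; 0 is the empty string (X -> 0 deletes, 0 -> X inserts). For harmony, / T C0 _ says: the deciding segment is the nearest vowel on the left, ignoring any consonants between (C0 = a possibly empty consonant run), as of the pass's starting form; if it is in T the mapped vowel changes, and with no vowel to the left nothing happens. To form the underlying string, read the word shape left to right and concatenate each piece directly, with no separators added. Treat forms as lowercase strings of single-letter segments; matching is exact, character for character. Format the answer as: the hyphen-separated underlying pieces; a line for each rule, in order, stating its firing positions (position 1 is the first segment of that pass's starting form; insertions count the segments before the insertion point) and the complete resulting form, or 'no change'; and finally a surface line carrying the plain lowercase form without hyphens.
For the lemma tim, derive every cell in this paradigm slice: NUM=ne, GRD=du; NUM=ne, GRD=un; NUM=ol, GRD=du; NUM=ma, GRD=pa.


cell NUM=ne, GRD=du:
underlying: tim-oz-ud
1. e -> o, i -> u / B C0 _: no change
2. o -> e, u -> i / F C0 _: fires at position(s) 4: timezud
surface: timezud

cell NUM=ne, GRD=un:
underlying: tim-fe-ud
1. e -> o, i -> u / B C0 _: no change
2. o -> e, u -> i / F C0 _: fires at position(s) 6: timfeid
surface: timfeid

cell NUM=ol, GRD=du:
underlying: tim-oz-ve
1. e -> o, i -> u / B C0 _: fires at position(s) 7: timozvo
2. o -> e, u -> i / F C0 _: fires at position(s) 4: timezvo
surface: timezvo

cell NUM=ma, GRD=pa:
underlying: tim-me-su
1. e -> o, i -> u / B C0 _: no change
2. o -> e, u -> i / F C0 _: fires at position(s) 7: timmesi
surface: timmesi


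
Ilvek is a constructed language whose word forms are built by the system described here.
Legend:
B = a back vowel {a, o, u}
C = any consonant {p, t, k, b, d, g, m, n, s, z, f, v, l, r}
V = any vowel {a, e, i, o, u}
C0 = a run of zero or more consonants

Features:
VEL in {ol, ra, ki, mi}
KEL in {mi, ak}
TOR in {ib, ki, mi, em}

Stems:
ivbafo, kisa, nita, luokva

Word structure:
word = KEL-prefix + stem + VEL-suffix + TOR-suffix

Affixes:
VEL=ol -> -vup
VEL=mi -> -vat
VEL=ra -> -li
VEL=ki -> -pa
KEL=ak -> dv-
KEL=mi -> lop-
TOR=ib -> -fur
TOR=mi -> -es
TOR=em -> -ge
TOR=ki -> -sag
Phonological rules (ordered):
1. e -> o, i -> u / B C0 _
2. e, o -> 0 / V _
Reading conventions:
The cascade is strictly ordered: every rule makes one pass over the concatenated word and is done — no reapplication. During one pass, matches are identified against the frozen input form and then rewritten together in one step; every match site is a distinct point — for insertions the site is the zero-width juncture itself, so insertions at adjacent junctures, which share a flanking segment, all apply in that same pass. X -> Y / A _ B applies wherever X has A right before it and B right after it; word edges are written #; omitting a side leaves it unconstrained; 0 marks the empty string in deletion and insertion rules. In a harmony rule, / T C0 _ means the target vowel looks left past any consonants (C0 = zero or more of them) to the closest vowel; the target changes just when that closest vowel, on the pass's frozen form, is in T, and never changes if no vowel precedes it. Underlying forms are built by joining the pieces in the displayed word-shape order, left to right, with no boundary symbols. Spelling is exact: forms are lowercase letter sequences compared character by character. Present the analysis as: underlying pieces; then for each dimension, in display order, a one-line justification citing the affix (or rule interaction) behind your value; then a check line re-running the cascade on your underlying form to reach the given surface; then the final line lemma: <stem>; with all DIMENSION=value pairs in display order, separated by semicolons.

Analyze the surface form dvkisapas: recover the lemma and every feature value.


underlying: dv-kisa-pa-es
VEL=ki - signalled by the affix -pa
KEL=ak - signalled by the affix dv-
TOR=mi - signalled by the affix -es
check: dvkisapaes -> dvkisapaos -> dvkisapas
lemma: kisa; VEL=ki; KEL=ak; TOR=mi


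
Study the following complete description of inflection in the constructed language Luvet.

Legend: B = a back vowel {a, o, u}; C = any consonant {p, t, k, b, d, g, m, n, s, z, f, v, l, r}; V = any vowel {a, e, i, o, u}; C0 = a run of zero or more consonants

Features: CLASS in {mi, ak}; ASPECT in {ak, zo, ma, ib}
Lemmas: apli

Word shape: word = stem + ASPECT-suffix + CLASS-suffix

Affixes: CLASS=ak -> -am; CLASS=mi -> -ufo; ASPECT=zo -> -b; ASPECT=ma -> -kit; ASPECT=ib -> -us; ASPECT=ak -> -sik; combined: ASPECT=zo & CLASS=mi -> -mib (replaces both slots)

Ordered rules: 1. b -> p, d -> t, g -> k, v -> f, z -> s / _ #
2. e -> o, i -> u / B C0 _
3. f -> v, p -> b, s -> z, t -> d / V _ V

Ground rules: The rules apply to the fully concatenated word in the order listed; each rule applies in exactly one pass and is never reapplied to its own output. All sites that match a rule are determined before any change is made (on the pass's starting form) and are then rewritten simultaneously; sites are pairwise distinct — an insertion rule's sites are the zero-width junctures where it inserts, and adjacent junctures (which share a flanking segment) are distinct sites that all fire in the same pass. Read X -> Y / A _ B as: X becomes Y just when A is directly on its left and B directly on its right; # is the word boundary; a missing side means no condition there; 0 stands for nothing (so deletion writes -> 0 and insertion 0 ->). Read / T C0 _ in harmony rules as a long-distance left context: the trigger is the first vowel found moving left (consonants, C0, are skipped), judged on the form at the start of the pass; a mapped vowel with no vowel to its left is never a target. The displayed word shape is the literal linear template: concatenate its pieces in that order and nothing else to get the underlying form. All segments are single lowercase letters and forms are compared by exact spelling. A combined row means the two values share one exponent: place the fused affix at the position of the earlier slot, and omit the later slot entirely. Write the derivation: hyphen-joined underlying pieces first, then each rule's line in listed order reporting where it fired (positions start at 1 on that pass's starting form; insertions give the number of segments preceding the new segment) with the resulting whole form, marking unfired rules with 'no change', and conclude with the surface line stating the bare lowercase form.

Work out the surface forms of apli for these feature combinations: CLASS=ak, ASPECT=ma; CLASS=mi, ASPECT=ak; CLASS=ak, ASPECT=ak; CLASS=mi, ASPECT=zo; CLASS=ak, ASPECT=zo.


cell CLASS=ak, ASPECT=ma:
underlying: apli-kit-am
1. b -> p, d -> t, g -> k, v -> f, z -> s / _ #: no change
2. e -> o, i -> u / B C0 _: fires at position(s) 4: aplukitam
3. f -> v, p -> b, s -> z, t -> d / V _ V: fires at position(s) 7: aplukidam
surface: aplukidam

cell CLASS=mi, ASPECT=ak:
underlying: apli-sik-ufo
1. b -> p, d -> t, g -> k, v -> f, z -> s / _ #: no change
2. e -> o, i -> u / B C0 _: fires at position(s) 4: aplusikufo
3. f -> v, p -> b, s -> z, t -> d / V _ V: fires at position(s) 5, 9: apluzikuvo
surface: apluzikuvo

cell CLASS=ak, ASPECT=ak:
underlying: apli-sik-am
1. b -> p, d -> t, g -> k, v -> f, z -> s / _ #: no change
2. e -> o, i -> u / B C0 _: fires at position(s) 4: aplusikam
3. f -> v, p -> b, s -> z, t -> d / V _ V: fires at position(s) 5: apluzikam
surface: apluzikam

cell CLASS=mi, ASPECT=zo:
underlying: apli-mib
1. b -> p, d -> t, g -> k, v -> f, z -> s / _ #: fires at position(s) 7: aplimip
2. e -> o, i -> u / B C0 _: fires at position(s) 4: aplumip
3. f -> v, p -> b, s -> z, t -> d / V _ V: no change
surface: aplumip

cell CLASS=ak, ASPECT=zo:
underlying: apli-b-am
1. b -> p, d -> t, g -> k, v -> f, z -> s / _ #: no change
2. e -> o, i -> u / B C0 _: fires at position(s) 4: aplubam
3. f -> v, p -> b, s -> z, t -> d / V _ V: no change
surface: aplubam


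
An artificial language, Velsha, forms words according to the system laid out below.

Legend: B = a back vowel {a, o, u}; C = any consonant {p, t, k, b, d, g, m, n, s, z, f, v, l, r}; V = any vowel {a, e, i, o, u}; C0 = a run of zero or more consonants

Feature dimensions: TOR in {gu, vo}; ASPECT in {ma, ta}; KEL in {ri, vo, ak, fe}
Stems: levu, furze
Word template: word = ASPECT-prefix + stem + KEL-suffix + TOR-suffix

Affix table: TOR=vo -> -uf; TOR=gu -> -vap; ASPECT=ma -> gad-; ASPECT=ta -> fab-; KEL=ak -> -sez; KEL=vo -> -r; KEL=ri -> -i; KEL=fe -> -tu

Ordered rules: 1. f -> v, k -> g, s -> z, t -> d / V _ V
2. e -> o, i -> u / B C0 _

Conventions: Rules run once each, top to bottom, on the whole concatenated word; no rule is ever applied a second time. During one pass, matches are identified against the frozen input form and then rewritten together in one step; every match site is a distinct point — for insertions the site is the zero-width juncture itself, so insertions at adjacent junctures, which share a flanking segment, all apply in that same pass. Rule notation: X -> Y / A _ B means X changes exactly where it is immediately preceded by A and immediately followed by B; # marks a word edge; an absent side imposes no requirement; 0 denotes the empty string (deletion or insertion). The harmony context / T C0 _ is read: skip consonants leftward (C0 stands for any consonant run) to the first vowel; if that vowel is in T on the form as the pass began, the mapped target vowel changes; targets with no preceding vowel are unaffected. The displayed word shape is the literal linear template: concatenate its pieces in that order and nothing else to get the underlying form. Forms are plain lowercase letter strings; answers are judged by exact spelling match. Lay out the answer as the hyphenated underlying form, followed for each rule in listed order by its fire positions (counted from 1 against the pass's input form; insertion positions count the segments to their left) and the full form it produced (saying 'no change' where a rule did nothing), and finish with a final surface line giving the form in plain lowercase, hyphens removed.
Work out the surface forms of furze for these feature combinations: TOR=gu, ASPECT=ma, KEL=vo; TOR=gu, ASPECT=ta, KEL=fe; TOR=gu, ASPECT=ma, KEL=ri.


cell TOR=gu, ASPECT=ma, KEL=vo:
underlying: gad-furze-r-vap
1. f -> v, k -> g, s -> z, t -> d / V _ V: no change
2. e -> o, i -> u / B C0 _: fires at position(s) 8: gadfurzorvap
surface: gadfurzorvap

cell TOR=gu, ASPECT=ta, KEL=fe:
underlying: fab-furze-tu-vap
1. f -> v, k -> g, s -> z, t -> d / V _ V: fires at position(s) 9: fabfurzeduvap
2. e -> o, i -> u / B C0 _: fires at position(s) 8: fabfurzoduvap
surface: fabfurzoduvap

cell TOR=gu, ASPECT=ma, KEL=ri:
underlying: gad-furze-i-vap
1. f -> v, k -> g, s -> z, t -> d / V _ V: no change
2. e -> o, i -> u / B C0 _: fires at position(s) 8: gadfurzoivap
surface: gadfurzoivap


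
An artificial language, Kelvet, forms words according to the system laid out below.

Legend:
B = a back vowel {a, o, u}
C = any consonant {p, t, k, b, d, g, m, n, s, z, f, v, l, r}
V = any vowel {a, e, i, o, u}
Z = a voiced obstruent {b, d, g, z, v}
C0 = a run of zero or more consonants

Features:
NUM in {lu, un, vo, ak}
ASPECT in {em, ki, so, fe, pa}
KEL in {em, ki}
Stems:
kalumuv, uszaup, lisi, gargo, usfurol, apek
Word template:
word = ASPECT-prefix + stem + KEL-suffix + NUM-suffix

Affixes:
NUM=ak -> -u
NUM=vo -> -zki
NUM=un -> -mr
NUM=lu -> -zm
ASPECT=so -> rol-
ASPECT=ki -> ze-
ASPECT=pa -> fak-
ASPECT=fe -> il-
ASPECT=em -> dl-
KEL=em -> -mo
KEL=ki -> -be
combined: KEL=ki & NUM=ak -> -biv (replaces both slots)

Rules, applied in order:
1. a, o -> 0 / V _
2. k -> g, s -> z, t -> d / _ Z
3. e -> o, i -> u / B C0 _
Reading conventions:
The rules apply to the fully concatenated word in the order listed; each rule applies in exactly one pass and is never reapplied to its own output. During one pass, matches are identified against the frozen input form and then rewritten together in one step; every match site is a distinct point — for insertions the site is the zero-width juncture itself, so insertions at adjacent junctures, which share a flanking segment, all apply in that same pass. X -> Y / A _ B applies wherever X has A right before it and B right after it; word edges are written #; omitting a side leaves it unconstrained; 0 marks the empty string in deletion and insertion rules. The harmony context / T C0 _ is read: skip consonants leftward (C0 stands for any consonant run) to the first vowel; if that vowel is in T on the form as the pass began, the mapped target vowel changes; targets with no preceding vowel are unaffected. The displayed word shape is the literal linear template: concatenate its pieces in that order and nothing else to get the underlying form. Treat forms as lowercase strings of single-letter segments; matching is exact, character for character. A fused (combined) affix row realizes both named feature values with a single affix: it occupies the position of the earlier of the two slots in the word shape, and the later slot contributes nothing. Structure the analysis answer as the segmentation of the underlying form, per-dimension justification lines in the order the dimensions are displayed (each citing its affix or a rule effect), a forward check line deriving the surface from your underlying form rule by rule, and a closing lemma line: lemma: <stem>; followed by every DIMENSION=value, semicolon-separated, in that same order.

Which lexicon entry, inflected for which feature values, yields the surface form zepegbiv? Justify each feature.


underlying: ze-apek-biv
NUM=ak - signalled by the combined affix row
ASPECT=ki - signalled by the affix ze-
KEL=ki - signalled by the combined affix row
check: zeapekbiv -> zepekbiv -> zepegbiv -> zepegbiv
lemma: apek; NUM=ak; ASPECT=ki; KEL=ki
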